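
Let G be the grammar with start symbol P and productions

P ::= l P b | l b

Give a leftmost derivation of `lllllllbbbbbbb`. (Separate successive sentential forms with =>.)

P=>lPb=>llPbb=>lllPbbb=>llllPbbbb=>lllllPbbbbb=>llllllPbbbbbb=>lllllllbbbbbbb

P => lPb   [P ::= l P b]
lPb => llPbb   [P ::= l P b]
llPbb => lllPbbb   [P ::= l P b]
lllPbbb => llllPbbbb   [P ::= l P b]
llllPbbbb => lllllPbbbbb   [P ::= l P b]
lllllPbbbbb => llllllPbbbbbb   [P ::= l P b]
llllllPbbbbbb => lllllllbbbbbbb   [P ::= l b]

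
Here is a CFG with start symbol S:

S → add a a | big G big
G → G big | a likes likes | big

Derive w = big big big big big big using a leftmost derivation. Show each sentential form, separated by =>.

S => big G big => big G big big => big G big big big => big G big big big big => big big big big big big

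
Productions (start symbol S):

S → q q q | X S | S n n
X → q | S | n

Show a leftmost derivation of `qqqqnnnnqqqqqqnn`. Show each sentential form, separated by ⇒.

S ⇒ Snn   [S → S n n]
Snn ⇒ XSnn   [S → X S]
XSnn ⇒ SSnn   [X → S]
SSnn ⇒ XSSnn   [S → X S]
XSSnn ⇒ SSSnn   [X → S]
SSSnn ⇒ SnnSSnn   [S → S n n]
SnnSSnn ⇒ XSnnSSnn   [S → X S]
XSnnSSnn ⇒ qSnnSSnn   [X → q]
qSnnSSnn ⇒ qSnnnnSSnn   [S → S n n]
qSnnnnSSnn ⇒ qqqqnnnnSSnn   [S → q q q]
qqqqnnnnSSnn ⇒ qqqqnnnnqqqSnn   [S → q q q]
qqqqnnnnqqqSnn ⇒ qqqqnnnnqqqqqqnn   [S → q q q]

S ⇒ Snn ⇒ XSnn ⇒ SSnn ⇒ XSSnn ⇒ SSSnn ⇒ SnnSSnn ⇒ XSnnSSnn ⇒ qSnnSSnn ⇒ qSnnnnSSnn ⇒ qqqqnnnnSSnn ⇒ qqqqnnnnqqqSnn ⇒ qqqqnnnnqqqqqqnn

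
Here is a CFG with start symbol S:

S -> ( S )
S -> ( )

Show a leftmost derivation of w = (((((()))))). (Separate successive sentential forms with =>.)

S => (S)   [S -> ( S )]
(S) => ((S))   [S -> ( S )]
((S)) => (((S)))   [S -> ( S )]
(((S))) => ((((S))))   [S -> ( S )]
((((S)))) => (((((S)))))   [S -> ( S )]
(((((S))))) => (((((())))))   [S -> ( )]

S=>(S)=>((S))=>(((S)))=>((((S))))=>(((((S)))))=>(((((())))))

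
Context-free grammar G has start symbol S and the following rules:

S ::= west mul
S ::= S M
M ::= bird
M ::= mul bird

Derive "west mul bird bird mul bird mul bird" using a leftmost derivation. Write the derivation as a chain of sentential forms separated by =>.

S => S M   [S ::= S M]
S M => S M M   [S ::= S M]
S M M => S M M M   [S ::= S M]
S M M M => S M M M M   [S ::= S M]
S M M M M => west mul M M M M   [S ::= west mul]
west mul M M M M => west mul bird M M M   [M ::= bird]
west mul bird M M M => west mul bird bird M M   [M ::= bird]
west mul bird bird M M => west mul bird bird mul bird M   [M ::= mul bird]
west mul bird bird mul bird M => west mul bird bird mul bird mul bird   [M ::= mul bird]

S => S M => S M M => S M M M => S M M M M => west mul M M M M => west mul bird M M M => west mul bird bird M M => west mul bird bird mul bird M => west mul bird bird mul bird mul bird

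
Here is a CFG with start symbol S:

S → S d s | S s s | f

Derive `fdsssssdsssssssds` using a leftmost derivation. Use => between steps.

S => Sds => Sssds => Sssssds => Sssssssds => Sdsssssssds => Sssdsssssssds => Sssssdsssssssds => Sdsssssdsssssssds => fdsssssdsssssssds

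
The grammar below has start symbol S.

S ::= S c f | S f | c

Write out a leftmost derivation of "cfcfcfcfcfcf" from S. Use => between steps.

S => Scf   [S ::= S c f]
Scf => Scfcf   [S ::= S c f]
Scfcf => Scfcfcf   [S ::= S c f]
Scfcfcf => Scfcfcfcf   [S ::= S c f]
Scfcfcfcf => Scfcfcfcfcf   [S ::= S c f]
Scfcfcfcfcf => Sfcfcfcfcfcf   [S ::= S f]
Sfcfcfcfcfcf => cfcfcfcfcfcf   [S ::= c]

S=>Scf=>Scfcf=>Scfcfcf=>Scfcfcfcf=>Scfcfcfcfcf=>Sfcfcfcfcfcf=>cfcfcfcfcfcf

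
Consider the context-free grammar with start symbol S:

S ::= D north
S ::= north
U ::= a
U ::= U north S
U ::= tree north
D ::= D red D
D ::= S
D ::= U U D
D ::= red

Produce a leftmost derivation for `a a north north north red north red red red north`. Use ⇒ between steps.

S ⇒ D north ⇒ D red D north ⇒ U U D red D north ⇒ a U D red D north ⇒ a U north S D red D north ⇒ a U north S north S D red D north ⇒ a a north S north S D red D north ⇒ a a north north north S D red D north ⇒ a a north north north D north D red D north ⇒ a a north north north red north D red D north ⇒ a a north north north red north red red D north ⇒ a a north north north red north red red red north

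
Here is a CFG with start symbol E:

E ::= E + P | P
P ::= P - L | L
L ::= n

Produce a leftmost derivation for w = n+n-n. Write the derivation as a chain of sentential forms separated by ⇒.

E⇒E+P⇒P+P⇒L+P⇒n+P⇒n+P-L⇒n+L-L⇒n+n-L⇒n+n-n

E ⇒ E+P   [E ::= E + P]
E+P ⇒ P+P   [E ::= P]
P+P ⇒ L+P   [P ::= L]
L+P ⇒ n+P   [L ::= n]
n+P ⇒ n+P-L   [P ::= P - L]
n+P-L ⇒ n+L-L   [P ::= L]
n+L-L ⇒ n+n-L   [L ::= n]
n+n-L ⇒ n+n-n   [L ::= n]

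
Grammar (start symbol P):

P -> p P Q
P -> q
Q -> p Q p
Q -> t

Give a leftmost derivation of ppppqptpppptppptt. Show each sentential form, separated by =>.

P=>pPQ=>ppPQQ=>pppPQQQ=>ppppPQQQQ=>ppppqQQQQ=>ppppqpQpQQQ=>ppppqptpQQQ=>ppppqptppQpQQ=>ppppqptpppQppQQ=>ppppqptppppQpppQQ=>ppppqptpppptpppQQ=>ppppqptpppptppptQ=>ppppqptpppptppptt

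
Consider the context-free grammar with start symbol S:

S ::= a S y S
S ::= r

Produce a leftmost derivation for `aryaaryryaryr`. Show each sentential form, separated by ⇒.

S ⇒ aSyS ⇒ aryS ⇒ aryaSyS ⇒ aryaaSySyS ⇒ aryaarySyS ⇒ aryaaryryS ⇒ aryaaryryaSyS ⇒ aryaaryryaryS ⇒ aryaaryryaryr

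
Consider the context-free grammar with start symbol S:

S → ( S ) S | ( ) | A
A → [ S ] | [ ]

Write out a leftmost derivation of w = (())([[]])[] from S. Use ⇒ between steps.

S ⇒ (S)S ⇒ (())S ⇒ (())(S)S ⇒ (())(A)S ⇒ (())([S])S ⇒ (())([A])S ⇒ (())([[]])S ⇒ (())([[]])A ⇒ (())([[]])[]

S ⇒ (S)S   [S → ( S ) S]
(S)S ⇒ (())S   [S → ( )]
(())S ⇒ (())(S)S   [S → ( S ) S]
(())(S)S ⇒ (())(A)S   [S → A]
(())(A)S ⇒ (())([S])S   [A → [ S ]]
(())([S])S ⇒ (())([A])S   [S → A]
(())([A])S ⇒ (())([[]])S   [A → [ ]]
(())([[]])S ⇒ (())([[]])A   [S → A]
(())([[]])A ⇒ (())([[]])[]   [A → [ ]]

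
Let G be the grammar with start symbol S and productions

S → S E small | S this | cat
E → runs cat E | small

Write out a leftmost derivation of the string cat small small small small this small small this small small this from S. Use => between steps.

S => S this => S E small this => S this E small this => S E small this E small this => S this E small this E small this => S E small this E small this E small this => S E small E small this E small this E small this => cat E small E small this E small this E small this => cat small small E small this E small this E small this => cat small small small small this E small this E small this => cat small small small small this small small this E small this => cat small small small small this small small this small small this

S => S this   [S → S this]
S this => S E small this   [S → S E small]
S E small this => S this E small this   [S → S this]
S this E small this => S E small this E small this   [S → S E small]
S E small this E small this => S this E small this E small this   [S → S this]
S this E small this E small this => S E small this E small this E small this   [S → S E small]
S E small this E small this E small this => S E small E small this E small this E small this   [S → S E small]
S E small E small this E small this E small this => cat E small E small this E small this E small this   [S → cat]
cat E small E small this E small this E small this => cat small small E small this E small this E small this   [E → small]
cat small small E small this E small this E small this => cat small small small small this E small this E small this   [E → small]
cat small small small small this E small this E small this => cat small small small small this small small this E small this   [E → small]
cat small small small small this small small this E small this => cat small small small small this small small this small small this   [E → small]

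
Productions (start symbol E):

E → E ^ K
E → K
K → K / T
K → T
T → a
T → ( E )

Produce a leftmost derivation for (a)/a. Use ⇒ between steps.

E⇒K⇒K/T⇒T/T⇒(E)/T⇒(K)/T⇒(T)/T⇒(a)/T⇒(a)/a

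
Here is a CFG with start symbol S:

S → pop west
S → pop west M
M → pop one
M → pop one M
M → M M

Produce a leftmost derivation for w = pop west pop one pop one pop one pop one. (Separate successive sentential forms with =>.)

S => pop west M => pop west pop one M => pop west pop one pop one M => pop west pop one pop one pop one M => pop west pop one pop one pop one pop one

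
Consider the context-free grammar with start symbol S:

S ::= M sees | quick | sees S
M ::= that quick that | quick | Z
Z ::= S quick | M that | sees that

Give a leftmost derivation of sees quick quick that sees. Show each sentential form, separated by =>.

S => sees S   [S ::= sees S]
sees S => sees M sees   [S ::= M sees]
sees M sees => sees Z sees   [M ::= Z]
sees Z sees => sees M that sees   [Z ::= M that]
sees M that sees => sees Z that sees   [M ::= Z]
sees Z that sees => sees S quick that sees   [Z ::= S quick]
sees S quick that sees => sees quick quick that sees   [S ::= quick]

S => sees S => sees M sees => sees Z sees => sees M that sees => sees Z that sees => sees S quick that sees => sees quick quick that sees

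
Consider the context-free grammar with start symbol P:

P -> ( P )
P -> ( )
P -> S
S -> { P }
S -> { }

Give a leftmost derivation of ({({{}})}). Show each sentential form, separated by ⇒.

P ⇒ (P)   [P -> ( P )]
(P) ⇒ (S)   [P -> S]
(S) ⇒ ({P})   [S -> { P }]
({P}) ⇒ ({(P)})   [P -> ( P )]
({(P)}) ⇒ ({(S)})   [P -> S]
({(S)}) ⇒ ({({P})})   [S -> { P }]
({({P})}) ⇒ ({({S})})   [P -> S]
({({S})}) ⇒ ({({{}})})   [S -> { }]

P ⇒ (P) ⇒ (S) ⇒ ({P}) ⇒ ({(P)}) ⇒ ({(S)}) ⇒ ({({P})}) ⇒ ({({S})}) ⇒ ({({{}})})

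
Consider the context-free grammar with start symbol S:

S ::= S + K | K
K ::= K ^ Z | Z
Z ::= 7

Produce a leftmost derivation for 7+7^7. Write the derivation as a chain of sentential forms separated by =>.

S => S+K => K+K => Z+K => 7+K => 7+K^Z => 7+Z^Z => 7+7^Z => 7+7^7

S => S+K   [S ::= S + K]
S+K => K+K   [S ::= K]
K+K => Z+K   [K ::= Z]
Z+K => 7+K   [Z ::= 7]
7+K => 7+K^Z   [K ::= K ^ Z]
7+K^Z => 7+Z^Z   [K ::= Z]
7+Z^Z => 7+7^Z   [Z ::= 7]
7+7^Z => 7+7^7   [Z ::= 7]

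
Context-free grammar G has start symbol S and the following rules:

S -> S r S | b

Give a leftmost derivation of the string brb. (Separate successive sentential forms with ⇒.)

S ⇒ SrS ⇒ brS ⇒ brb

S ⇒ SrS   [S -> S r S]
SrS ⇒ brS   [S -> b]
brS ⇒ brb   [S -> b]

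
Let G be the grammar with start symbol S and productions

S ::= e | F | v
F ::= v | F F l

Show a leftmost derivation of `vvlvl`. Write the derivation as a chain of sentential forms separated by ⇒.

S ⇒ F ⇒ FFl ⇒ FFlFl ⇒ vFlFl ⇒ vvlFl ⇒ vvlvl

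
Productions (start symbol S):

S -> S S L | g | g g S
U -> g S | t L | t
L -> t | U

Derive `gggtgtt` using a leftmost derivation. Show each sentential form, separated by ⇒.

S ⇒ SSL   [S -> S S L]
SSL ⇒ gSL   [S -> g]
gSL ⇒ gSSLL   [S -> S S L]
gSSLL ⇒ gSSLSLL   [S -> S S L]
gSSLSLL ⇒ ggSLSLL   [S -> g]
ggSLSLL ⇒ gggLSLL   [S -> g]
gggLSLL ⇒ gggtSLL   [L -> t]
gggtSLL ⇒ gggtgLL   [S -> g]
gggtgLL ⇒ gggtgtL   [L -> t]
gggtgtL ⇒ gggtgtt   [L -> t]

S⇒SSL⇒gSL⇒gSSLL⇒gSSLSLL⇒ggSLSLL⇒gggLSLL⇒gggtSLL⇒gggtgLL⇒gggtgtL⇒gggtgtt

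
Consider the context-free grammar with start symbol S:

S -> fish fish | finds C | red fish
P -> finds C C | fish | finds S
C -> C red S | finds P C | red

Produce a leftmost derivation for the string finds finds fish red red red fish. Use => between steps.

S => finds C => finds C red S => finds finds P C red S => finds finds fish C red S => finds finds fish red red S => finds finds fish red red red fish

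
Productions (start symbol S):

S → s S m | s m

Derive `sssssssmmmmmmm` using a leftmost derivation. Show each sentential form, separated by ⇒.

S ⇒ sSm   [S → s S m]
sSm ⇒ ssSmm   [S → s S m]
ssSmm ⇒ sssSmmm   [S → s S m]
sssSmmm ⇒ ssssSmmmm   [S → s S m]
ssssSmmmm ⇒ sssssSmmmmm   [S → s S m]
sssssSmmmmm ⇒ ssssssSmmmmmm   [S → s S m]
ssssssSmmmmmm ⇒ sssssssmmmmmmm   [S → s m]

S ⇒ sSm ⇒ ssSmm ⇒ sssSmmm ⇒ ssssSmmmm ⇒ sssssSmmmmm ⇒ ssssssSmmmmmm ⇒ sssssssmmmmmmm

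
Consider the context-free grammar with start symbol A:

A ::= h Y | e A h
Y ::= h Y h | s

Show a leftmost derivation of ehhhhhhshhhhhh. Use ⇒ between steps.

A⇒eAh⇒ehYh⇒ehhYhh⇒ehhhYhhh⇒ehhhhYhhhh⇒ehhhhhYhhhhh⇒ehhhhhhYhhhhhh⇒ehhhhhhshhhhhh

A ⇒ eAh   [A ::= e A h]
eAh ⇒ ehYh   [A ::= h Y]
ehYh ⇒ ehhYhh   [Y ::= h Y h]
ehhYhh ⇒ ehhhYhhh   [Y ::= h Y h]
ehhhYhhh ⇒ ehhhhYhhhh   [Y ::= h Y h]
ehhhhYhhhh ⇒ ehhhhhYhhhhh   [Y ::= h Y h]
ehhhhhYhhhhh ⇒ ehhhhhhYhhhhhh   [Y ::= h Y h]
ehhhhhhYhhhhhh ⇒ ehhhhhhshhhhhh   [Y ::= s]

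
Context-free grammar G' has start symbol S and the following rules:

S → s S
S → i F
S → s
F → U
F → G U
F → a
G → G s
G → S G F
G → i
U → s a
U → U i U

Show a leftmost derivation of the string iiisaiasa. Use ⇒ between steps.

S ⇒ iF ⇒ iGU ⇒ iSGFU ⇒ iiFGFU ⇒ iiGUGFU ⇒ iiiUGFU ⇒ iiisaGFU ⇒ iiisaiFU ⇒ iiisaiaU ⇒ iiisaiasa

S ⇒ iF   [S → i F]
iF ⇒ iGU   [F → G U]
iGU ⇒ iSGFU   [G → S G F]
iSGFU ⇒ iiFGFU   [S → i F]
iiFGFU ⇒ iiGUGFU   [F → G U]
iiGUGFU ⇒ iiiUGFU   [G → i]
iiiUGFU ⇒ iiisaGFU   [U → s a]
iiisaGFU ⇒ iiisaiFU   [G → i]
iiisaiFU ⇒ iiisaiaU   [F → a]
iiisaiaU ⇒ iiisaiasa   [U → s a]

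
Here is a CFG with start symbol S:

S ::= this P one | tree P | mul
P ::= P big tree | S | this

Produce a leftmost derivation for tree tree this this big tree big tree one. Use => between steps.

S => tree P   [S ::= tree P]
tree P => tree S   [P ::= S]
tree S => tree tree P   [S ::= tree P]
tree tree P => tree tree S   [P ::= S]
tree tree S => tree tree this P one   [S ::= this P one]
tree tree this P one => tree tree this P big tree one   [P ::= P big tree]
tree tree this P big tree one => tree tree this P big tree big tree one   [P ::= P big tree]
tree tree this P big tree big tree one => tree tree this this big tree big tree one   [P ::= this]

S => tree P => tree S => tree tree P => tree tree S => tree tree this P one => tree tree this P big tree one => tree tree this P big tree big tree one => tree tree this this big tree big tree one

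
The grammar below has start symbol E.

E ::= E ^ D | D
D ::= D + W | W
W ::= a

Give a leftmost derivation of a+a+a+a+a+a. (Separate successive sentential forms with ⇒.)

E ⇒ D ⇒ D+W ⇒ D+W+W ⇒ D+W+W+W ⇒ D+W+W+W+W ⇒ D+W+W+W+W+W ⇒ W+W+W+W+W+W ⇒ a+W+W+W+W+W ⇒ a+a+W+W+W+W ⇒ a+a+a+W+W+W ⇒ a+a+a+a+W+W ⇒ a+a+a+a+a+W ⇒ a+a+a+a+a+a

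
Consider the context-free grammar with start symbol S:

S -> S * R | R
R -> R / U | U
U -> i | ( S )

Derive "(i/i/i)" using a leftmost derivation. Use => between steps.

S=>R=>U=>(S)=>(R)=>(R/U)=>(R/U/U)=>(U/U/U)=>(i/U/U)=>(i/i/U)=>(i/i/i)

S => R   [S -> R]
R => U   [R -> U]
U => (S)   [U -> ( S )]
(S) => (R)   [S -> R]
(R) => (R/U)   [R -> R / U]
(R/U) => (R/U/U)   [R -> R / U]
(R/U/U) => (U/U/U)   [R -> U]
(U/U/U) => (i/U/U)   [U -> i]
(i/U/U) => (i/i/U)   [U -> i]
(i/i/U) => (i/i/i)   [U -> i]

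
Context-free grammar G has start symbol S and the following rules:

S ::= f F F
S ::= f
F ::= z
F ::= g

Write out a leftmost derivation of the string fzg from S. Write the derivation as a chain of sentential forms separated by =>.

S => fFF => fzF => fzg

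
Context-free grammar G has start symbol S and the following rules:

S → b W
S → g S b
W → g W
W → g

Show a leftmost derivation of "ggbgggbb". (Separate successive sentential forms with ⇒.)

S ⇒ gSb ⇒ ggSbb ⇒ ggbWbb ⇒ ggbgWbb ⇒ ggbggWbb ⇒ ggbgggbb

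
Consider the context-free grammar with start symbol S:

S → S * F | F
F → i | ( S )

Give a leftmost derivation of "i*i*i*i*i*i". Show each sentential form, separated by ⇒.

S⇒S*F⇒S*F*F⇒S*F*F*F⇒S*F*F*F*F⇒S*F*F*F*F*F⇒F*F*F*F*F*F⇒i*F*F*F*F*F⇒i*i*F*F*F*F⇒i*i*i*F*F*F⇒i*i*i*i*F*F⇒i*i*i*i*i*F⇒i*i*i*i*i*i

S ⇒ S*F   [S → S * F]
S*F ⇒ S*F*F   [S → S * F]
S*F*F ⇒ S*F*F*F   [S → S * F]
S*F*F*F ⇒ S*F*F*F*F   [S → S * F]
S*F*F*F*F ⇒ S*F*F*F*F*F   [S → S * F]
S*F*F*F*F*F ⇒ F*F*F*F*F*F   [S → F]
F*F*F*F*F*F ⇒ i*F*F*F*F*F   [F → i]
i*F*F*F*F*F ⇒ i*i*F*F*F*F   [F → i]
i*i*F*F*F*F ⇒ i*i*i*F*F*F   [F → i]
i*i*i*F*F*F ⇒ i*i*i*i*F*F   [F → i]
i*i*i*i*F*F ⇒ i*i*i*i*i*F   [F → i]
i*i*i*i*i*F ⇒ i*i*i*i*i*i   [F → i]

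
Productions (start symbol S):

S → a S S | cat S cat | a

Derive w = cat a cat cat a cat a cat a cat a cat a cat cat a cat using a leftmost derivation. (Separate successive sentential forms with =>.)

S => cat S cat   [S → cat S cat]
cat S cat => cat a S S cat   [S → a S S]
cat a S S cat => cat a cat S cat S cat   [S → cat S cat]
cat a cat S cat S cat => cat a cat cat S cat cat S cat   [S → cat S cat]
cat a cat cat S cat cat S cat => cat a cat cat a S S cat cat S cat   [S → a S S]
cat a cat cat a S S cat cat S cat => cat a cat cat a cat S cat S cat cat S cat   [S → cat S cat]
cat a cat cat a cat S cat S cat cat S cat => cat a cat cat a cat a S S cat S cat cat S cat   [S → a S S]
cat a cat cat a cat a S S cat S cat cat S cat => cat a cat cat a cat a cat S cat S cat S cat cat S cat   [S → cat S cat]
cat a cat cat a cat a cat S cat S cat S cat cat S cat => cat a cat cat a cat a cat a cat S cat S cat cat S cat   [S → a]
cat a cat cat a cat a cat a cat S cat S cat cat S cat => cat a cat cat a cat a cat a cat a cat S cat cat S cat   [S → a]
cat a cat cat a cat a cat a cat a cat S cat cat S cat => cat a cat cat a cat a cat a cat a cat a cat cat S cat   [S → a]
cat a cat cat a cat a cat a cat a cat a cat cat S cat => cat a cat cat a cat a cat a cat a cat a cat cat a cat   [S → a]

S => cat S cat => cat a S S cat => cat a cat S cat S cat => cat a cat cat S cat cat S cat => cat a cat cat a S S cat cat S cat => cat a cat cat a cat S cat S cat cat S cat => cat a cat cat a cat a S S cat S cat cat S cat => cat a cat cat a cat a cat S cat S cat S cat cat S cat => cat a cat cat a cat a cat a cat S cat S cat cat S cat => cat a cat cat a cat a cat a cat a cat S cat cat S cat => cat a cat cat a cat a cat a cat a cat a cat cat S cat => cat a cat cat a cat a cat a cat a cat a cat cat a cat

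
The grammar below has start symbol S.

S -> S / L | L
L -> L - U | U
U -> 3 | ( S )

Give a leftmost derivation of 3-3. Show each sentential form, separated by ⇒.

S ⇒ L   [S -> L]
L ⇒ L-U   [L -> L - U]
L-U ⇒ U-U   [L -> U]
U-U ⇒ 3-U   [U -> 3]
3-U ⇒ 3-3   [U -> 3]

S⇒L⇒L-U⇒U-U⇒3-U⇒3-3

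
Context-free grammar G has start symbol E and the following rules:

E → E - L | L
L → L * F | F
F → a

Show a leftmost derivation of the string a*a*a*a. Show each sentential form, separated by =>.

E=>L=>L*F=>L*F*F=>L*F*F*F=>F*F*F*F=>a*F*F*F=>a*a*F*F=>a*a*a*F=>a*a*a*a

E => L   [E → L]
L => L*F   [L → L * F]
L*F => L*F*F   [L → L * F]
L*F*F => L*F*F*F   [L → L * F]
L*F*F*F => F*F*F*F   [L → F]
F*F*F*F => a*F*F*F   [F → a]
a*F*F*F => a*a*F*F   [F → a]
a*a*F*F => a*a*a*F   [F → a]
a*a*a*F => a*a*a*a   [F → a]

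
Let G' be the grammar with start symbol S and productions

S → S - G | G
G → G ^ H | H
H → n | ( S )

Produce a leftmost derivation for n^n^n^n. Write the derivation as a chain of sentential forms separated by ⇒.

S ⇒ G ⇒ G^H ⇒ G^H^H ⇒ G^H^H^H ⇒ H^H^H^H ⇒ n^H^H^H ⇒ n^n^H^H ⇒ n^n^n^H ⇒ n^n^n^n

S ⇒ G   [S → G]
G ⇒ G^H   [G → G ^ H]
G^H ⇒ G^H^H   [G → G ^ H]
G^H^H ⇒ G^H^H^H   [G → G ^ H]
G^H^H^H ⇒ H^H^H^H   [G → H]
H^H^H^H ⇒ n^H^H^H   [H → n]
n^H^H^H ⇒ n^n^H^H   [H → n]
n^n^H^H ⇒ n^n^n^H   [H → n]
n^n^n^H ⇒ n^n^n^n   [H → n]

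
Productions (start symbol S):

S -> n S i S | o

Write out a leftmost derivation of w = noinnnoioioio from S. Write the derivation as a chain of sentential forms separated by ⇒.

S ⇒ nSiS ⇒ noiS ⇒ noinSiS ⇒ noinnSiSiS ⇒ noinnnSiSiSiS ⇒ noinnnoiSiSiS ⇒ noinnnoioiSiS ⇒ noinnnoioioiS ⇒ noinnnoioioio

S ⇒ nSiS   [S -> n S i S]
nSiS ⇒ noiS   [S -> o]
noiS ⇒ noinSiS   [S -> n S i S]
noinSiS ⇒ noinnSiSiS   [S -> n S i S]
noinnSiSiS ⇒ noinnnSiSiSiS   [S -> n S i S]
noinnnSiSiSiS ⇒ noinnnoiSiSiS   [S -> o]
noinnnoiSiSiS ⇒ noinnnoioiSiS   [S -> o]
noinnnoioiSiS ⇒ noinnnoioioiS   [S -> o]
noinnnoioioiS ⇒ noinnnoioioio   [S -> o]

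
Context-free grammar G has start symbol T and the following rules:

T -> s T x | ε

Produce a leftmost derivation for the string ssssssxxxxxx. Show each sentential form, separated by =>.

T=>sTx=>ssTxx=>sssTxxx=>ssssTxxxx=>sssssTxxxxx=>ssssssTxxxxxx=>ssssssxxxxxx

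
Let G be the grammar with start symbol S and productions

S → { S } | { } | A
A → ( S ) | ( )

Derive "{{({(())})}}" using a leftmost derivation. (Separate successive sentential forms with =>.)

S => {S} => {{S}} => {{A}} => {{(S)}} => {{({S})}} => {{({A})}} => {{({(S)})}} => {{({(A)})}} => {{({(())})}}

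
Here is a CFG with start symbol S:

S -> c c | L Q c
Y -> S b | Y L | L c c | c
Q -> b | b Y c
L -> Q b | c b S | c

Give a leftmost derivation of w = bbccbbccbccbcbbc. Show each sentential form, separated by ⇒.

S ⇒ LQc ⇒ QbQc ⇒ bYcbQc ⇒ bSbcbQc ⇒ bLQcbcbQc ⇒ bQbQcbcbQc ⇒ bbYcbQcbcbQc ⇒ bbccbQcbcbQc ⇒ bbccbbYccbcbQc ⇒ bbccbbSbccbcbQc ⇒ bbccbbccbccbcbQc ⇒ bbccbbccbccbcbbc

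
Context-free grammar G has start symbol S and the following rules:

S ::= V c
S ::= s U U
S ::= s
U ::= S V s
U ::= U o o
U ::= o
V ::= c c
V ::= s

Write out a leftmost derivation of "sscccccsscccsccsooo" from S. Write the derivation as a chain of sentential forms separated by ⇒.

S ⇒ sUU   [S ::= s U U]
sUU ⇒ sSVsU   [U ::= S V s]
sSVsU ⇒ ssUUVsU   [S ::= s U U]
ssUUVsU ⇒ ssSVsUVsU   [U ::= S V s]
ssSVsUVsU ⇒ ssVcVsUVsU   [S ::= V c]
ssVcVsUVsU ⇒ sscccVsUVsU   [V ::= c c]
sscccVsUVsU ⇒ sscccccsUVsU   [V ::= c c]
sscccccsUVsU ⇒ sscccccsSVsVsU   [U ::= S V s]
sscccccsSVsVsU ⇒ sscccccsVcVsVsU   [S ::= V c]
sscccccsVcVsVsU ⇒ sscccccsscVsVsU   [V ::= s]
sscccccsscVsVsU ⇒ sscccccsscccsVsU   [V ::= c c]
sscccccsscccsVsU ⇒ sscccccsscccsccsU   [V ::= c c]
sscccccsscccsccsU ⇒ sscccccsscccsccsUoo   [U ::= U o o]
sscccccsscccsccsUoo ⇒ sscccccsscccsccsooo   [U ::= o]

S ⇒ sUU ⇒ sSVsU ⇒ ssUUVsU ⇒ ssSVsUVsU ⇒ ssVcVsUVsU ⇒ sscccVsUVsU ⇒ sscccccsUVsU ⇒ sscccccsSVsVsU ⇒ sscccccsVcVsVsU ⇒ sscccccsscVsVsU ⇒ sscccccsscccsVsU ⇒ sscccccsscccsccsU ⇒ sscccccsscccsccsUoo ⇒ sscccccsscccsccsooo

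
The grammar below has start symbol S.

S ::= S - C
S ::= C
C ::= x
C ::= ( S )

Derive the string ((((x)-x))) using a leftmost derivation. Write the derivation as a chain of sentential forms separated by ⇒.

S ⇒ C ⇒ (S) ⇒ (C) ⇒ ((S)) ⇒ ((C)) ⇒ (((S))) ⇒ (((S-C))) ⇒ (((C-C))) ⇒ ((((S)-C))) ⇒ ((((C)-C))) ⇒ ((((x)-C))) ⇒ ((((x)-x)))

S ⇒ C   [S ::= C]
C ⇒ (S)   [C ::= ( S )]
(S) ⇒ (C)   [S ::= C]
(C) ⇒ ((S))   [C ::= ( S )]
((S)) ⇒ ((C))   [S ::= C]
((C)) ⇒ (((S)))   [C ::= ( S )]
(((S))) ⇒ (((S-C)))   [S ::= S - C]
(((S-C))) ⇒ (((C-C)))   [S ::= C]
(((C-C))) ⇒ ((((S)-C)))   [C ::= ( S )]
((((S)-C))) ⇒ ((((C)-C)))   [S ::= C]
((((C)-C))) ⇒ ((((x)-C)))   [C ::= x]
((((x)-C))) ⇒ ((((x)-x)))   [C ::= x]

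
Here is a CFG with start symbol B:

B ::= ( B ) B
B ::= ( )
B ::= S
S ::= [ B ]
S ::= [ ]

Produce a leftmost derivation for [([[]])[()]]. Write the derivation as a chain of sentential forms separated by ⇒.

B⇒S⇒[B]⇒[(B)B]⇒[(S)B]⇒[([B])B]⇒[([S])B]⇒[([[]])B]⇒[([[]])S]⇒[([[]])[B]]⇒[([[]])[()]]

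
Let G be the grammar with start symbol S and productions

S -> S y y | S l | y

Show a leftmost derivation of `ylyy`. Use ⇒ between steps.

S⇒Syy⇒Slyy⇒ylyy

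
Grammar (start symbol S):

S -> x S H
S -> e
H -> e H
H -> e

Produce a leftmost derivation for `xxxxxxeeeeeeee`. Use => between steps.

S => xSH => xxSHH => xxxSHHH => xxxxSHHHH => xxxxxSHHHHH => xxxxxxSHHHHHH => xxxxxxeHHHHHH => xxxxxxeeHHHHHH => xxxxxxeeeHHHHH => xxxxxxeeeeHHHH => xxxxxxeeeeeHHH => xxxxxxeeeeeeHH => xxxxxxeeeeeeeH => xxxxxxeeeeeeee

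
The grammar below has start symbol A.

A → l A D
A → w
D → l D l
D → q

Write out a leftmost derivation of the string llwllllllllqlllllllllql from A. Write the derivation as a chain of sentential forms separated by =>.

A=>lAD=>llADD=>llwDD=>llwlDlD=>llwllDllD=>llwlllDlllD=>llwllllDllllD=>llwlllllDlllllD=>llwllllllDllllllD=>llwlllllllDlllllllD=>llwllllllllDllllllllD=>llwllllllllqllllllllD=>llwllllllllqlllllllllDl=>llwllllllllqlllllllllql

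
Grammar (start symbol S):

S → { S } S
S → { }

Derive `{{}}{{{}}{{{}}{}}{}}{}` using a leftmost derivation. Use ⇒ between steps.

S ⇒ {S}S   [S → { S } S]
{S}S ⇒ {{}}S   [S → { }]
{{}}S ⇒ {{}}{S}S   [S → { S } S]
{{}}{S}S ⇒ {{}}{{S}S}S   [S → { S } S]
{{}}{{S}S}S ⇒ {{}}{{{}}S}S   [S → { }]
{{}}{{{}}S}S ⇒ {{}}{{{}}{S}S}S   [S → { S } S]
{{}}{{{}}{S}S}S ⇒ {{}}{{{}}{{S}S}S}S   [S → { S } S]
{{}}{{{}}{{S}S}S}S ⇒ {{}}{{{}}{{{}}S}S}S   [S → { }]
{{}}{{{}}{{{}}S}S}S ⇒ {{}}{{{}}{{{}}{}}S}S   [S → { }]
{{}}{{{}}{{{}}{}}S}S ⇒ {{}}{{{}}{{{}}{}}{}}S   [S → { }]
{{}}{{{}}{{{}}{}}{}}S ⇒ {{}}{{{}}{{{}}{}}{}}{}   [S → { }]

S⇒{S}S⇒{{}}S⇒{{}}{S}S⇒{{}}{{S}S}S⇒{{}}{{{}}S}S⇒{{}}{{{}}{S}S}S⇒{{}}{{{}}{{S}S}S}S⇒{{}}{{{}}{{{}}S}S}S⇒{{}}{{{}}{{{}}{}}S}S⇒{{}}{{{}}{{{}}{}}{}}S⇒{{}}{{{}}{{{}}{}}{}}{}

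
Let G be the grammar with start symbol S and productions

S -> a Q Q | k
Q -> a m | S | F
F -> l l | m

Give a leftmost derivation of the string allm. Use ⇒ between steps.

S ⇒ aQQ   [S -> a Q Q]
aQQ ⇒ aFQ   [Q -> F]
aFQ ⇒ allQ   [F -> l l]
allQ ⇒ allF   [Q -> F]
allF ⇒ allm   [F -> m]

S⇒aQQ⇒aFQ⇒allQ⇒allF⇒allm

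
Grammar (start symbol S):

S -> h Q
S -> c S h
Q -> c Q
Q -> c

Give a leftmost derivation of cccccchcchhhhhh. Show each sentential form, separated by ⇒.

S⇒cSh⇒ccShh⇒cccShhh⇒ccccShhhh⇒cccccShhhhh⇒ccccccShhhhhh⇒cccccchQhhhhhh⇒cccccchcQhhhhhh⇒cccccchcchhhhhh

S ⇒ cSh   [S -> c S h]
cSh ⇒ ccShh   [S -> c S h]
ccShh ⇒ cccShhh   [S -> c S h]
cccShhh ⇒ ccccShhhh   [S -> c S h]
ccccShhhh ⇒ cccccShhhhh   [S -> c S h]
cccccShhhhh ⇒ ccccccShhhhhh   [S -> c S h]
ccccccShhhhhh ⇒ cccccchQhhhhhh   [S -> h Q]
cccccchQhhhhhh ⇒ cccccchcQhhhhhh   [Q -> c Q]
cccccchcQhhhhhh ⇒ cccccchcchhhhhh   [Q -> c]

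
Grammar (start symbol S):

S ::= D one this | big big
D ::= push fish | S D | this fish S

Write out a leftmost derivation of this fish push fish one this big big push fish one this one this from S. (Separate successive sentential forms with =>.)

S => D one this   [S ::= D one this]
D one this => this fish S one this   [D ::= this fish S]
this fish S one this => this fish D one this one this   [S ::= D one this]
this fish D one this one this => this fish S D one this one this   [D ::= S D]
this fish S D one this one this => this fish D one this D one this one this   [S ::= D one this]
this fish D one this D one this one this => this fish push fish one this D one this one this   [D ::= push fish]
this fish push fish one this D one this one this => this fish push fish one this S D one this one this   [D ::= S D]
this fish push fish one this S D one this one this => this fish push fish one this big big D one this one this   [S ::= big big]
this fish push fish one this big big D one this one this => this fish push fish one this big big push fish one this one this   [D ::= push fish]

S => D one this => this fish S one this => this fish D one this one this => this fish S D one this one this => this fish D one this D one this one this => this fish push fish one this D one this one this => this fish push fish one this S D one this one this => this fish push fish one this big big D one this one this => this fish push fish one this big big push fish one this one this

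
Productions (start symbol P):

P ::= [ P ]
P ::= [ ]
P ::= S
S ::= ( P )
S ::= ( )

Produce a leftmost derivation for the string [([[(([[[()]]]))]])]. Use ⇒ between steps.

P ⇒ [P] ⇒ [S] ⇒ [(P)] ⇒ [([P])] ⇒ [([[P]])] ⇒ [([[S]])] ⇒ [([[(P)]])] ⇒ [([[(S)]])] ⇒ [([[((P))]])] ⇒ [([[(([P]))]])] ⇒ [([[(([[P]]))]])] ⇒ [([[(([[[P]]]))]])] ⇒ [([[(([[[S]]]))]])] ⇒ [([[(([[[()]]]))]])]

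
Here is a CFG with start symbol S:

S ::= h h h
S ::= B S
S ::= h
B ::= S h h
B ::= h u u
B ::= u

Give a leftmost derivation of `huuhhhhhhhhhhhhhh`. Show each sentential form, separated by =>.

S => BS   [S ::= B S]
BS => ShhS   [B ::= S h h]
ShhS => BShhS   [S ::= B S]
BShhS => ShhShhS   [B ::= S h h]
ShhShhS => BShhShhS   [S ::= B S]
BShhShhS => ShhShhShhS   [B ::= S h h]
ShhShhShhS => BShhShhShhS   [S ::= B S]
BShhShhShhS => huuShhShhShhS   [B ::= h u u]
huuShhShhShhS => huuhhhhhShhShhS   [S ::= h h h]
huuhhhhhShhShhS => huuhhhhhhhhShhS   [S ::= h]
huuhhhhhhhhShhS => huuhhhhhhhhhhhhhS   [S ::= h h h]
huuhhhhhhhhhhhhhS => huuhhhhhhhhhhhhhh   [S ::= h]

S=>BS=>ShhS=>BShhS=>ShhShhS=>BShhShhS=>ShhShhShhS=>BShhShhShhS=>huuShhShhShhS=>huuhhhhhShhShhS=>huuhhhhhhhhShhS=>huuhhhhhhhhhhhhhS=>huuhhhhhhhhhhhhhh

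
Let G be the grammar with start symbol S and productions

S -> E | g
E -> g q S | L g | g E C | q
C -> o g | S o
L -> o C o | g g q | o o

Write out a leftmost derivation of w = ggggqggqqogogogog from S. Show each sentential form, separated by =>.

S => E => gEC => ggECC => gggECCC => ggggqSCCC => ggggqECCC => ggggqgECCCC => ggggqggqSCCCC => ggggqggqECCCC => ggggqggqqCCCC => ggggqggqqogCCC => ggggqggqqogogCC => ggggqggqqogogogC => ggggqggqqogogogog

S => E   [S -> E]
E => gEC   [E -> g E C]
gEC => ggECC   [E -> g E C]
ggECC => gggECCC   [E -> g E C]
gggECCC => ggggqSCCC   [E -> g q S]
ggggqSCCC => ggggqECCC   [S -> E]
ggggqECCC => ggggqgECCCC   [E -> g E C]
ggggqgECCCC => ggggqggqSCCCC   [E -> g q S]
ggggqggqSCCCC => ggggqggqECCCC   [S -> E]
ggggqggqECCCC => ggggqggqqCCCC   [E -> q]
ggggqggqqCCCC => ggggqggqqogCCC   [C -> o g]
ggggqggqqogCCC => ggggqggqqogogCC   [C -> o g]
ggggqggqqogogCC => ggggqggqqogogogC   [C -> o g]
ggggqggqqogogogC => ggggqggqqogogogog   [C -> o g]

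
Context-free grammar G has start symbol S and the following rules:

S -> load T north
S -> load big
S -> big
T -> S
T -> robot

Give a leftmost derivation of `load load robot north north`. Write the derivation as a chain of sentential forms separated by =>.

S => load T north   [S -> load T north]
load T north => load S north   [T -> S]
load S north => load load T north north   [S -> load T north]
load load T north north => load load robot north north   [T -> robot]

S => load T north => load S north => load load T north north => load load robot north north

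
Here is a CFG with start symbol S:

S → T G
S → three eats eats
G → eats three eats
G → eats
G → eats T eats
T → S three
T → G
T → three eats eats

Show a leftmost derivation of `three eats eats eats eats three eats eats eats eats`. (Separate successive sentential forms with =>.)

S => T G => three eats eats G => three eats eats eats T eats => three eats eats eats G eats => three eats eats eats eats T eats eats => three eats eats eats eats three eats eats eats eats

S => T G   [S → T G]
T G => three eats eats G   [T → three eats eats]
three eats eats G => three eats eats eats T eats   [G → eats T eats]
three eats eats eats T eats => three eats eats eats G eats   [T → G]
three eats eats eats G eats => three eats eats eats eats T eats eats   [G → eats T eats]
three eats eats eats eats T eats eats => three eats eats eats eats three eats eats eats eats   [T → three eats eats]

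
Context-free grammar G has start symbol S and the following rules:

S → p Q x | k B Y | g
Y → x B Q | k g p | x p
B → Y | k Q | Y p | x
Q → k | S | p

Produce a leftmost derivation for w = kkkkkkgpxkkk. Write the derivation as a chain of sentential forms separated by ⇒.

S ⇒ kBY ⇒ kkQY ⇒ kkSY ⇒ kkkBYY ⇒ kkkkQYY ⇒ kkkkkYY ⇒ kkkkkkgpY ⇒ kkkkkkgpxBQ ⇒ kkkkkkgpxkQQ ⇒ kkkkkkgpxkkQ ⇒ kkkkkkgpxkkk

S ⇒ kBY   [S → k B Y]
kBY ⇒ kkQY   [B → k Q]
kkQY ⇒ kkSY   [Q → S]
kkSY ⇒ kkkBYY   [S → k B Y]
kkkBYY ⇒ kkkkQYY   [B → k Q]
kkkkQYY ⇒ kkkkkYY   [Q → k]
kkkkkYY ⇒ kkkkkkgpY   [Y → k g p]
kkkkkkgpY ⇒ kkkkkkgpxBQ   [Y → x B Q]
kkkkkkgpxBQ ⇒ kkkkkkgpxkQQ   [B → k Q]
kkkkkkgpxkQQ ⇒ kkkkkkgpxkkQ   [Q → k]
kkkkkkgpxkkQ ⇒ kkkkkkgpxkkk   [Q → k]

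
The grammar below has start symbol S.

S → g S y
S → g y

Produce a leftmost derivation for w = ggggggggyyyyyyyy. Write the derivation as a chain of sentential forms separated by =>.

S => gSy => ggSyy => gggSyyy => ggggSyyyy => gggggSyyyyy => ggggggSyyyyyy => gggggggSyyyyyyy => ggggggggyyyyyyyy

S => gSy   [S → g S y]
gSy => ggSyy   [S → g S y]
ggSyy => gggSyyy   [S → g S y]
gggSyyy => ggggSyyyy   [S → g S y]
ggggSyyyy => gggggSyyyyy   [S → g S y]
gggggSyyyyy => ggggggSyyyyyy   [S → g S y]
ggggggSyyyyyy => gggggggSyyyyyyy   [S → g S y]
gggggggSyyyyyyy => ggggggggyyyyyyyy   [S → g y]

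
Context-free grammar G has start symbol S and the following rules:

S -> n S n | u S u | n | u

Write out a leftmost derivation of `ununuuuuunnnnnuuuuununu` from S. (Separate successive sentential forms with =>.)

S => uSu => unSnu => unuSunu => ununSnunu => ununuSununu => ununuuSuununu => ununuuuSuuununu => ununuuuuSuuuununu => ununuuuuuSuuuuununu => ununuuuuunSnuuuuununu => ununuuuuunnSnnuuuuununu => ununuuuuunnnnnuuuuununu

S => uSu   [S -> u S u]
uSu => unSnu   [S -> n S n]
unSnu => unuSunu   [S -> u S u]
unuSunu => ununSnunu   [S -> n S n]
ununSnunu => ununuSununu   [S -> u S u]
ununuSununu => ununuuSuununu   [S -> u S u]
ununuuSuununu => ununuuuSuuununu   [S -> u S u]
ununuuuSuuununu => ununuuuuSuuuununu   [S -> u S u]
ununuuuuSuuuununu => ununuuuuuSuuuuununu   [S -> u S u]
ununuuuuuSuuuuununu => ununuuuuunSnuuuuununu   [S -> n S n]
ununuuuuunSnuuuuununu => ununuuuuunnSnnuuuuununu   [S -> n S n]
ununuuuuunnSnnuuuuununu => ununuuuuunnnnnuuuuununu   [S -> n]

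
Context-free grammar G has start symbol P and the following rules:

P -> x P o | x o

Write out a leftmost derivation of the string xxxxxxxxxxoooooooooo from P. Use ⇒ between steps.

P ⇒ xPo   [P -> x P o]
xPo ⇒ xxPoo   [P -> x P o]
xxPoo ⇒ xxxPooo   [P -> x P o]
xxxPooo ⇒ xxxxPoooo   [P -> x P o]
xxxxPoooo ⇒ xxxxxPooooo   [P -> x P o]
xxxxxPooooo ⇒ xxxxxxPoooooo   [P -> x P o]
xxxxxxPoooooo ⇒ xxxxxxxPooooooo   [P -> x P o]
xxxxxxxPooooooo ⇒ xxxxxxxxPoooooooo   [P -> x P o]
xxxxxxxxPoooooooo ⇒ xxxxxxxxxPooooooooo   [P -> x P o]
xxxxxxxxxPooooooooo ⇒ xxxxxxxxxxoooooooooo   [P -> x o]

P ⇒ xPo ⇒ xxPoo ⇒ xxxPooo ⇒ xxxxPoooo ⇒ xxxxxPooooo ⇒ xxxxxxPoooooo ⇒ xxxxxxxPooooooo ⇒ xxxxxxxxPoooooooo ⇒ xxxxxxxxxPooooooooo ⇒ xxxxxxxxxxoooooooooo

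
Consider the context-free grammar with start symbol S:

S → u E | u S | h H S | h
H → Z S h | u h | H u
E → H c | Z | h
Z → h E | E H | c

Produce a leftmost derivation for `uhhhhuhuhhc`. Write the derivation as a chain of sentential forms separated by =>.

S => uE => uZ => uhE => uhHc => uhZShc => uhhEShc => uhhhShc => uhhhhHShc => uhhhhHuShc => uhhhhuhuShc => uhhhhuhuhhc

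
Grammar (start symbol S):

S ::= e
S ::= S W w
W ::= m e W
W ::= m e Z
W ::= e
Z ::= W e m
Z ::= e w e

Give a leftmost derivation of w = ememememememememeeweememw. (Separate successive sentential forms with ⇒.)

S ⇒ SWw   [S ::= S W w]
SWw ⇒ eWw   [S ::= e]
eWw ⇒ emeZw   [W ::= m e Z]
emeZw ⇒ emeWemw   [Z ::= W e m]
emeWemw ⇒ ememeWemw   [W ::= m e W]
ememeWemw ⇒ emememeWemw   [W ::= m e W]
emememeWemw ⇒ ememememeZemw   [W ::= m e Z]
ememememeZemw ⇒ ememememeWememw   [Z ::= W e m]
ememememeWememw ⇒ emememememeWememw   [W ::= m e W]
emememememeWememw ⇒ ememememememeWememw   [W ::= m e W]
ememememememeWememw ⇒ emememememememeWememw   [W ::= m e W]
emememememememeWememw ⇒ ememememememememeZememw   [W ::= m e Z]
ememememememememeZememw ⇒ ememememememememeeweememw   [Z ::= e w e]

S⇒SWw⇒eWw⇒emeZw⇒emeWemw⇒ememeWemw⇒emememeWemw⇒ememememeZemw⇒ememememeWememw⇒emememememeWememw⇒ememememememeWememw⇒emememememememeWememw⇒ememememememememeZememw⇒ememememememememeeweememw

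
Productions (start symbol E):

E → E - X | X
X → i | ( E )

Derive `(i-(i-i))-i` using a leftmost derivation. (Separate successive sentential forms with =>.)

E => E-X   [E → E - X]
E-X => X-X   [E → X]
X-X => (E)-X   [X → ( E )]
(E)-X => (E-X)-X   [E → E - X]
(E-X)-X => (X-X)-X   [E → X]
(X-X)-X => (i-X)-X   [X → i]
(i-X)-X => (i-(E))-X   [X → ( E )]
(i-(E))-X => (i-(E-X))-X   [E → E - X]
(i-(E-X))-X => (i-(X-X))-X   [E → X]
(i-(X-X))-X => (i-(i-X))-X   [X → i]
(i-(i-X))-X => (i-(i-i))-X   [X → i]
(i-(i-i))-X => (i-(i-i))-i   [X → i]

E => E-X => X-X => (E)-X => (E-X)-X => (X-X)-X => (i-X)-X => (i-(E))-X => (i-(E-X))-X => (i-(X-X))-X => (i-(i-X))-X => (i-(i-i))-X => (i-(i-i))-i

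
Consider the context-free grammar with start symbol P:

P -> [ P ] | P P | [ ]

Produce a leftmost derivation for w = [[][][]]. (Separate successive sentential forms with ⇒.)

P ⇒ [P]   [P -> [ P ]]
[P] ⇒ [PP]   [P -> P P]
[PP] ⇒ [PPP]   [P -> P P]
[PPP] ⇒ [[]PP]   [P -> [ ]]
[[]PP] ⇒ [[][]P]   [P -> [ ]]
[[][]P] ⇒ [[][][]]   [P -> [ ]]

P⇒[P]⇒[PP]⇒[PPP]⇒[[]PP]⇒[[][]P]⇒[[][][]]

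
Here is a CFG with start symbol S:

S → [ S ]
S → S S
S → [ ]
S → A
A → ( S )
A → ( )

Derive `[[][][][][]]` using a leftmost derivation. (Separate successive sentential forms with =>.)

S=>[S]=>[SS]=>[SSS]=>[SSSS]=>[SSSSS]=>[[]SSSS]=>[[][]SSS]=>[[][][]SS]=>[[][][][]S]=>[[][][][][]]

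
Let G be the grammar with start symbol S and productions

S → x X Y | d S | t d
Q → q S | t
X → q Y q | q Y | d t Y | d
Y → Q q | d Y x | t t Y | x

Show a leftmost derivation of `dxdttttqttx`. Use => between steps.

S => dS => dxXY => dxdtYY => dxdtttYY => dxdtttQqY => dxdttttqY => dxdttttqttY => dxdttttqttx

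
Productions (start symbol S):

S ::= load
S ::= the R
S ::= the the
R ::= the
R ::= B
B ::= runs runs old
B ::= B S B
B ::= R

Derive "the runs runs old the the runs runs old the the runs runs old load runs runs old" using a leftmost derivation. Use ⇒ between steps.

S ⇒ the R   [S ::= the R]
the R ⇒ the B   [R ::= B]
the B ⇒ the B S B   [B ::= B S B]
the B S B ⇒ the B S B S B   [B ::= B S B]
the B S B S B ⇒ the runs runs old S B S B   [B ::= runs runs old]
the runs runs old S B S B ⇒ the runs runs old the the B S B   [S ::= the the]
the runs runs old the the B S B ⇒ the runs runs old the the B S B S B   [B ::= B S B]
the runs runs old the the B S B S B ⇒ the runs runs old the the runs runs old S B S B   [B ::= runs runs old]
the runs runs old the the runs runs old S B S B ⇒ the runs runs old the the runs runs old the the B S B   [S ::= the the]
the runs runs old the the runs runs old the the B S B ⇒ the runs runs old the the runs runs old the the runs runs old S B   [B ::= runs runs old]
the runs runs old the the runs runs old the the runs runs old S B ⇒ the runs runs old the the runs runs old the the runs runs old load B   [S ::= load]
the runs runs old the the runs runs old the the runs runs old load B ⇒ the runs runs old the the runs runs old the the runs runs old load runs runs old   [B ::= runs runs old]

S ⇒ the R ⇒ the B ⇒ the B S B ⇒ the B S B S B ⇒ the runs runs old S B S B ⇒ the runs runs old the the B S B ⇒ the runs runs old the the B S B S B ⇒ the runs runs old the the runs runs old S B S B ⇒ the runs runs old the the runs runs old the the B S B ⇒ the runs runs old the the runs runs old the the runs runs old S B ⇒ the runs runs old the the runs runs old the the runs runs old load B ⇒ the runs runs old the the runs runs old the the runs runs old load runs runs old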